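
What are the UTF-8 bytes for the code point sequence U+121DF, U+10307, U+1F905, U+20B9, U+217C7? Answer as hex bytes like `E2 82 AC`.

F0 92 87 9F F0 90 8C 87 F0 9F A4 85 E2 82 B9 F0 A1 9F 87

U+121DF: 4-byte form → F0 92 87 9F.
U+10307: 4-byte form → F0 90 8C 87.
U+1F905: 4-byte form → F0 9F A4 85.
U+20B9: 3-byte form → E2 82 B9.
U+217C7: 4-byte form → F0 A1 9F 87.
Concatenated (19 bytes): F0 92 87 9F F0 90 8C 87 F0 9F A4 85 E2 82 B9 F0 A1 9F 87.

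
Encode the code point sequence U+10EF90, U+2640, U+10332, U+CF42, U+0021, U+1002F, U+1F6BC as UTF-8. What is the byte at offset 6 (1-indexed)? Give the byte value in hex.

0x99

1-indexed offset 6 is 0-indexed offset 5.
U+10EF90 → 4-byte form F4 8E BE 90 at offsets 0–3.
U+2640 → 3-byte form E2 99 80 at offsets 4–6.
Offset 5 falls in char 2's range; it's byte 2 of E2 99 80 = 0x99.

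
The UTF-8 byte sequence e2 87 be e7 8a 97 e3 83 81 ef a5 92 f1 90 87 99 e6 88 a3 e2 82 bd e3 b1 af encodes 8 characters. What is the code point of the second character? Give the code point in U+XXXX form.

Offset 0: leading byte 0xE2 = 11100010 → 3-byte char #1 = E2 87 BE.
Offset 3: leading byte 0xE7 = 11100111 → 3-byte char #2 = E7 8A 97.
Leading byte 0xE7 = 11100111 matches 1110xxxx → 3-byte sequence.
Byte 1: 0xE7 = 11100111, payload 0111 (4 bits).
Byte 2: 0x8A = 10001010 (10xxxxxx ✓), payload 001010.
Byte 3: 0x97 = 10010111 (10xxxxxx ✓), payload 010111.
Concatenate: 0111001010010111 = 0x7297 (16 bits → U+7297).

U+7297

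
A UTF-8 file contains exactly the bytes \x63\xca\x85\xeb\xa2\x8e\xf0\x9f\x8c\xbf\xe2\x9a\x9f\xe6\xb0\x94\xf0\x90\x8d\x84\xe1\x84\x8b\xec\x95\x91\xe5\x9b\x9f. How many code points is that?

10

Byte at offset 0: 0x63 = 01100011 → 1-byte char (#1). Advance 1.
Byte at offset 1: 0xCA = 11001010 → 2-byte char (#2). Advance 2.
Byte at offset 3: 0xEB = 11101011 → 3-byte char (#3). Advance 3.
Byte at offset 6: 0xF0 = 11110000 → 4-byte char (#4). Advance 4.
Byte at offset 10: 0xE2 = 11100010 → 3-byte char (#5). Advance 3.
Byte at offset 13: 0xE6 = 11100110 → 3-byte char (#6). Advance 3.
Byte at offset 16: 0xF0 = 11110000 → 4-byte char (#7). Advance 4.
Byte at offset 20: 0xE1 = 11100001 → 3-byte char (#8). Advance 3.
Byte at offset 23: 0xEC = 11101100 → 3-byte char (#9). Advance 3.
Byte at offset 26: 0xE5 = 11100101 → 3-byte char (#10). Advance 3.
Reached end at offset 29 after 10 code points.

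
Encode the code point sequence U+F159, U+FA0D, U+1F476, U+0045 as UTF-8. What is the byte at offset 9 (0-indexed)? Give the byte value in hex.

0xB6

U+F159 → 3-byte form EF 85 99 at offsets 0–2.
U+FA0D → 3-byte form EF A8 8D at offsets 3–5.
U+1F476 → 4-byte form F0 9F 91 B6 at offsets 6–9.
Offset 9 falls in char 3's range; it's byte 4 of F0 9F 91 B6 = 0xB6.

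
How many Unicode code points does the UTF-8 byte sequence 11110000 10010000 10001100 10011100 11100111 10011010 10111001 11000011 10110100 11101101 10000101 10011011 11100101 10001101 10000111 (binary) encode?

5

Byte at offset 0: 0xF0 = 11110000 → 4-byte char (#1). Advance 4.
Byte at offset 4: 0xE7 = 11100111 → 3-byte char (#2). Advance 3.
Byte at offset 7: 0xC3 = 11000011 → 2-byte char (#3). Advance 2.
Byte at offset 9: 0xED = 11101101 → 3-byte char (#4). Advance 3.
Byte at offset 12: 0xE5 = 11100101 → 3-byte char (#5). Advance 3.
Reached end at offset 15 after 5 code points.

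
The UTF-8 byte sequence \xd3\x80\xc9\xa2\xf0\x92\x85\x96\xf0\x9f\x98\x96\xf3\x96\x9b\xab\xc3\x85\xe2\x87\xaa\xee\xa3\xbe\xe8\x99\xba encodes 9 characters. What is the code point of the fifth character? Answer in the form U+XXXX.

U+D66EB

Offset 0: leading byte 0xD3 = 11010011 → 2-byte char #1 = D3 80.
Offset 2: leading byte 0xC9 = 11001001 → 2-byte char #2 = C9 A2.
Offset 4: leading byte 0xF0 = 11110000 → 4-byte char #3 = F0 92 85 96.
Offset 8: leading byte 0xF0 = 11110000 → 4-byte char #4 = F0 9F 98 96.
Offset 12: leading byte 0xF3 = 11110011 → 4-byte char #5 = F3 96 9B AB.
Leading byte 0xF3 = 11110011 matches 11110xxx → 4-byte sequence.
Byte 1: 0xF3 = 11110011, payload 011 (3 bits).
Byte 2: 0x96 = 10010110 (10xxxxxx ✓), payload 010110.
Byte 3: 0x9B = 10011011 (10xxxxxx ✓), payload 011011.
Byte 4: 0xAB = 10101011 (10xxxxxx ✓), payload 101011.
Concatenate: 011010110011011101011 = 0xD66EB (21 bits → U+D66EB).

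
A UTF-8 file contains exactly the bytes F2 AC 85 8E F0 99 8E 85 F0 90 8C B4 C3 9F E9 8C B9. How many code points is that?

5

Byte at offset 0: 0xF2 = 11110010 → 4-byte char (#1). Advance 4.
Byte at offset 4: 0xF0 = 11110000 → 4-byte char (#2). Advance 4.
Byte at offset 8: 0xF0 = 11110000 → 4-byte char (#3). Advance 4.
Byte at offset 12: 0xC3 = 11000011 → 2-byte char (#4). Advance 2.
Byte at offset 14: 0xE9 = 11101001 → 3-byte char (#5). Advance 3.
Reached end at offset 17 after 5 code points.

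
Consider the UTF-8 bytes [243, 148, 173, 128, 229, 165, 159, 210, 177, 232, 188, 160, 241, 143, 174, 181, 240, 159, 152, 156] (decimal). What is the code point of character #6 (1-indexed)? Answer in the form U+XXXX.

Offset 0: leading byte 0xF3 = 11110011 → 4-byte char #1 = F3 94 AD 80.
Offset 4: leading byte 0xE5 = 11100101 → 3-byte char #2 = E5 A5 9F.
Offset 7: leading byte 0xD2 = 11010010 → 2-byte char #3 = D2 B1.
Offset 9: leading byte 0xE8 = 11101000 → 3-byte char #4 = E8 BC A0.
Offset 12: leading byte 0xF1 = 11110001 → 4-byte char #5 = F1 8F AE B5.
Offset 16: leading byte 0xF0 = 11110000 → 4-byte char #6 = F0 9F 98 9C.
Leading byte 0xF0 = 11110000 matches 11110xxx → 4-byte sequence.
Byte 1: 0xF0 = 11110000, payload 000 (3 bits).
Byte 2: 0x9F = 10011111 (10xxxxxx ✓), payload 011111.
Byte 3: 0x98 = 10011000 (10xxxxxx ✓), payload 011000.
Byte 4: 0x9C = 10011100 (10xxxxxx ✓), payload 011100.
Concatenate: 000011111011000011100 = 0x1F61C (21 bits → U+1F61C).

U+1F61C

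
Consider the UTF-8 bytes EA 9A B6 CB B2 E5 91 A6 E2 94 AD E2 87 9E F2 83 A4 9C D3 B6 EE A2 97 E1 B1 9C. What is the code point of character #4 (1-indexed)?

Offset 0: leading byte 0xEA = 11101010 → 3-byte char #1 = EA 9A B6.
Offset 3: leading byte 0xCB = 11001011 → 2-byte char #2 = CB B2.
Offset 5: leading byte 0xE5 = 11100101 → 3-byte char #3 = E5 91 A6.
Offset 8: leading byte 0xE2 = 11100010 → 3-byte char #4 = E2 94 AD.
Leading byte 0xE2 = 11100010 matches 1110xxxx → 3-byte sequence.
Byte 1: 0xE2 = 11100010, payload 0010 (4 bits).
Byte 2: 0x94 = 10010100 (10xxxxxx ✓), payload 010100.
Byte 3: 0xAD = 10101101 (10xxxxxx ✓), payload 101101.
Concatenate: 0010010100101101 = 0x252D (16 bits → U+252D).

U+252D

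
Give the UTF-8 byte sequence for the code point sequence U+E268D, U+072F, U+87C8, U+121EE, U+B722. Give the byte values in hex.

U+E268D: 4-byte form → F3 A2 9A 8D.
U+072F: 2-byte form → DC AF.
U+87C8: 3-byte form → E8 9F 88.
U+121EE: 4-byte form → F0 92 87 AE.
U+B722: 3-byte form → EB 9C A2.
Concatenated (16 bytes): F3 A2 9A 8D DC AF E8 9F 88 F0 92 87 AE EB 9C A2.

F3 A2 9A 8D DC AF E8 9F 88 F0 92 87 AE EB 9C A2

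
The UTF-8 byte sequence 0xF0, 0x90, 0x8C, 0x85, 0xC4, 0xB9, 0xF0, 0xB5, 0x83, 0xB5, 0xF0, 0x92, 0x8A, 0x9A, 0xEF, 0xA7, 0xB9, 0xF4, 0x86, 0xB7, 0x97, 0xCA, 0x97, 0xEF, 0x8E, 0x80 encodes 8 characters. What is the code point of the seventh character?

Offset 0: leading byte 0xF0 = 11110000 → 4-byte char #1 = F0 90 8C 85.
Offset 4: leading byte 0xC4 = 11000100 → 2-byte char #2 = C4 B9.
Offset 6: leading byte 0xF0 = 11110000 → 4-byte char #3 = F0 B5 83 B5.
Offset 10: leading byte 0xF0 = 11110000 → 4-byte char #4 = F0 92 8A 9A.
Offset 14: leading byte 0xEF = 11101111 → 3-byte char #5 = EF A7 B9.
Offset 17: leading byte 0xF4 = 11110100 → 4-byte char #6 = F4 86 B7 97.
Offset 21: leading byte 0xCA = 11001010 → 2-byte char #7 = CA 97.
Leading byte 0xCA = 11001010 matches 110xxxxx → 2-byte sequence.
Byte 1: 0xCA = 11001010, payload 01010 (5 bits).
Byte 2: 0x97 = 10010111 (10xxxxxx ✓), payload 010111.
Concatenate: 01010010111 = 0x297 (11 bits → U+0297).

U+0297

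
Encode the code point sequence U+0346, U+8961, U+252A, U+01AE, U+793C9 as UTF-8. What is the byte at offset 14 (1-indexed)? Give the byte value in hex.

0x89

1-indexed offset 14 is 0-indexed offset 13.
U+0346 → 2-byte form CD 86 at offsets 0–1.
U+8961 → 3-byte form E8 A5 A1 at offsets 2–4.
U+252A → 3-byte form E2 94 AA at offsets 5–7.
U+01AE → 2-byte form C6 AE at offsets 8–9.
U+793C9 → 4-byte form F1 B9 8F 89 at offsets 10–13.
Offset 13 falls in char 5's range; it's byte 4 of F1 B9 8F 89 = 0x89.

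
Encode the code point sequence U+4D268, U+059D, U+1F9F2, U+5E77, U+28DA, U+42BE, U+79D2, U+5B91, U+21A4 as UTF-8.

F1 8D 89 A8 D6 9D F0 9F A7 B2 E5 B9 B7 E2 A3 9A E4 8A BE E7 A7 92 E5 AE 91 E2 86 A4

U+4D268: 4-byte form → F1 8D 89 A8.
U+059D: 2-byte form → D6 9D.
U+1F9F2: 4-byte form → F0 9F A7 B2.
U+5E77: 3-byte form → E5 B9 B7.
U+28DA: 3-byte form → E2 A3 9A.
U+42BE: 3-byte form → E4 8A BE.
U+79D2: 3-byte form → E7 A7 92.
U+5B91: 3-byte form → E5 AE 91.
U+21A4: 3-byte form → E2 86 A4.
Concatenated (28 bytes): F1 8D 89 A8 D6 9D F0 9F A7 B2 E5 B9 B7 E2 A3 9A E4 8A BE E7 A7 92 E5 AE 91 E2 86 A4.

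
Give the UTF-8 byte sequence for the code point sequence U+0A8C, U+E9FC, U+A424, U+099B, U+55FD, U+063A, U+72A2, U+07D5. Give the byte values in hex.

E0 AA 8C EE A7 BC EA 90 A4 E0 A6 9B E5 97 BD D8 BA E7 8A A2 DF 95

U+0A8C: 3-byte form → E0 AA 8C.
U+E9FC: 3-byte form → EE A7 BC.
U+A424: 3-byte form → EA 90 A4.
U+099B: 3-byte form → E0 A6 9B.
U+55FD: 3-byte form → E5 97 BD.
U+063A: 2-byte form → D8 BA.
U+72A2: 3-byte form → E7 8A A2.
U+07D5: 2-byte form → DF 95.
Concatenated (22 bytes): E0 AA 8C EE A7 BC EA 90 A4 E0 A6 9B E5 97 BD D8 BA E7 8A A2 DF 95.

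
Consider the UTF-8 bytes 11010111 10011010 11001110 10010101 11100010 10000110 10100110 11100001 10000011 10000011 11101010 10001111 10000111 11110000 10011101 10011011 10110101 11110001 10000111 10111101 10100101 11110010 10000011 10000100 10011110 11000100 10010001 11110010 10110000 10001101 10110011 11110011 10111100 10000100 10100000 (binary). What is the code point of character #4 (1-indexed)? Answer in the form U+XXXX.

U+10C3

Offset 0: leading byte 0xD7 = 11010111 → 2-byte char #1 = D7 9A.
Offset 2: leading byte 0xCE = 11001110 → 2-byte char #2 = CE 95.
Offset 4: leading byte 0xE2 = 11100010 → 3-byte char #3 = E2 86 A6.
Offset 7: leading byte 0xE1 = 11100001 → 3-byte char #4 = E1 83 83.
Leading byte 0xE1 = 11100001 matches 1110xxxx → 3-byte sequence.
Byte 1: 0xE1 = 11100001, payload 0001 (4 bits).
Byte 2: 0x83 = 10000011 (10xxxxxx ✓), payload 000011.
Byte 3: 0x83 = 10000011 (10xxxxxx ✓), payload 000011.
Concatenate: 0001000011000011 = 0x10C3 (16 bits → U+10C3).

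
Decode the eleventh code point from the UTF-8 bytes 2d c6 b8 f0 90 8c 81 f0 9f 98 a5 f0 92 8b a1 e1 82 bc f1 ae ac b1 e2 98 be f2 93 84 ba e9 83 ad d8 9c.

U+061C

Offset 0: leading byte 0x2D = 00101101 → 1-byte char #1 = 2D.
Offset 1: leading byte 0xC6 = 11000110 → 2-byte char #2 = C6 B8.
Offset 3: leading byte 0xF0 = 11110000 → 4-byte char #3 = F0 90 8C 81.
Offset 7: leading byte 0xF0 = 11110000 → 4-byte char #4 = F0 9F 98 A5.
Offset 11: leading byte 0xF0 = 11110000 → 4-byte char #5 = F0 92 8B A1.
Offset 15: leading byte 0xE1 = 11100001 → 3-byte char #6 = E1 82 BC.
Offset 18: leading byte 0xF1 = 11110001 → 4-byte char #7 = F1 AE AC B1.
Offset 22: leading byte 0xE2 = 11100010 → 3-byte char #8 = E2 98 BE.
Offset 25: leading byte 0xF2 = 11110010 → 4-byte char #9 = F2 93 84 BA.
Offset 29: leading byte 0xE9 = 11101001 → 3-byte char #10 = E9 83 AD.
Offset 32: leading byte 0xD8 = 11011000 → 2-byte char #11 = D8 9C.
Leading byte 0xD8 = 11011000 matches 110xxxxx → 2-byte sequence.
Byte 1: 0xD8 = 11011000, payload 11000 (5 bits).
Byte 2: 0x9C = 10011100 (10xxxxxx ✓), payload 011100.
Concatenate: 11000011100 = 0x61C (11 bits → U+061C).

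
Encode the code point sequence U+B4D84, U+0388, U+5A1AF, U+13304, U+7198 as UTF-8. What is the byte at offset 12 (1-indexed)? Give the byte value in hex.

1-indexed offset 12 is 0-indexed offset 11.
U+B4D84 → 4-byte form F2 B4 B6 84 at offsets 0–3.
U+0388 → 2-byte form CE 88 at offsets 4–5.
U+5A1AF → 4-byte form F1 9A 86 AF at offsets 6–9.
U+13304 → 4-byte form F0 93 8C 84 at offsets 10–13.
Offset 11 falls in char 4's range; it's byte 2 of F0 93 8C 84 = 0x93.

0x93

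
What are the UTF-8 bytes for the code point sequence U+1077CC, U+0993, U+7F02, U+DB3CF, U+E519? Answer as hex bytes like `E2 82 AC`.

U+1077CC: 4-byte form → F4 87 9F 8C.
U+0993: 3-byte form → E0 A6 93.
U+7F02: 3-byte form → E7 BC 82.
U+DB3CF: 4-byte form → F3 9B 8F 8F.
U+E519: 3-byte form → EE 94 99.
Concatenated (17 bytes): F4 87 9F 8C E0 A6 93 E7 BC 82 F3 9B 8F 8F EE 94 99.

F4 87 9F 8C E0 A6 93 E7 BC 82 F3 9B 8F 8F EE 94 99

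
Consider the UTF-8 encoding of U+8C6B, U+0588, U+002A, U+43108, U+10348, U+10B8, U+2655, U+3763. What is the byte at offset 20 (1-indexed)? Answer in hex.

0x95

1-indexed offset 20 is 0-indexed offset 19.
U+8C6B → 3-byte form E8 B1 AB at offsets 0–2.
U+0588 → 2-byte form D6 88 at offsets 3–4.
U+002A → 1-byte form 2A at offsets 5–5.
U+43108 → 4-byte form F1 83 84 88 at offsets 6–9.
U+10348 → 4-byte form F0 90 8D 88 at offsets 10–13.
U+10B8 → 3-byte form E1 82 B8 at offsets 14–16.
U+2655 → 3-byte form E2 99 95 at offsets 17–19.
Offset 19 falls in char 7's range; it's byte 3 of E2 99 95 = 0x95.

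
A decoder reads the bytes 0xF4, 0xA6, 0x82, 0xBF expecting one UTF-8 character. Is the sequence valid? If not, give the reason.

Leading byte 0xF4 = 11110100 → 4-byte form.
Payload = 0x1260BF, which exceeds U+10FFFF, the maximum Unicode code point. (Leading bytes F5–FF, or F4 followed by ≥ 0x90, are invalid.)

invalid (encodes a value above U+10FFFF)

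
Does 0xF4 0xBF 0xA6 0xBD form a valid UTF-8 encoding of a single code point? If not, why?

invalid (encodes a value above U+10FFFF)

Leading byte 0xF4 = 11110100 → 4-byte form.
Payload = 0x13F9BD, which exceeds U+10FFFF, the maximum Unicode code point. (Leading bytes F5–FF, or F4 followed by ≥ 0x90, are invalid.)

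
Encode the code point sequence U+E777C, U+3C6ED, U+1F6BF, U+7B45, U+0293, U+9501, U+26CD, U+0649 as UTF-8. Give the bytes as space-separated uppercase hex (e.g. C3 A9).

U+E777C: 4-byte form → F3 A7 9D BC.
U+3C6ED: 4-byte form → F0 BC 9B AD.
U+1F6BF: 4-byte form → F0 9F 9A BF.
U+7B45: 3-byte form → E7 AD 85.
U+0293: 2-byte form → CA 93.
U+9501: 3-byte form → E9 94 81.
U+26CD: 3-byte form → E2 9B 8D.
U+0649: 2-byte form → D9 89.
Concatenated (25 bytes): F3 A7 9D BC F0 BC 9B AD F0 9F 9A BF E7 AD 85 CA 93 E9 94 81 E2 9B 8D D9 89.

F3 A7 9D BC F0 BC 9B AD F0 9F 9A BF E7 AD 85 CA 93 E9 94 81 E2 9B 8D D9 89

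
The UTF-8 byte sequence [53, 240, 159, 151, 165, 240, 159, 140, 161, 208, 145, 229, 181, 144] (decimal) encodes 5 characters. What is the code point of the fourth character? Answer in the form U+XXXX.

U+0411

Offset 0: leading byte 0x35 = 00110101 → 1-byte char #1 = 35.
Offset 1: leading byte 0xF0 = 11110000 → 4-byte char #2 = F0 9F 97 A5.
Offset 5: leading byte 0xF0 = 11110000 → 4-byte char #3 = F0 9F 8C A1.
Offset 9: leading byte 0xD0 = 11010000 → 2-byte char #4 = D0 91.
Leading byte 0xD0 = 11010000 matches 110xxxxx → 2-byte sequence.
Byte 1: 0xD0 = 11010000, payload 10000 (5 bits).
Byte 2: 0x91 = 10010001 (10xxxxxx ✓), payload 010001.
Concatenate: 10000010001 = 0x411 (11 bits → U+0411).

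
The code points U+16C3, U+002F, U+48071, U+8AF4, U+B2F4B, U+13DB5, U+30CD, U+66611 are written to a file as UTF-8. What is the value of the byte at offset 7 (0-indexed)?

0xB1

U+16C3 → 3-byte form E1 9B 83 at offsets 0–2.
U+002F → 1-byte form 2F at offsets 3–3.
U+48071 → 4-byte form F1 88 81 B1 at offsets 4–7.
Offset 7 falls in char 3's range; it's byte 4 of F1 88 81 B1 = 0xB1.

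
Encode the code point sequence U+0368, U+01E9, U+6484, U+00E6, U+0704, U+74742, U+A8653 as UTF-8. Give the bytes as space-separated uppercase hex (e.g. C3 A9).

U+0368: 2-byte form → CD A8.
U+01E9: 2-byte form → C7 A9.
U+6484: 3-byte form → E6 92 84.
U+00E6: 2-byte form → C3 A6.
U+0704: 2-byte form → DC 84.
U+74742: 4-byte form → F1 B4 9D 82.
U+A8653: 4-byte form → F2 A8 99 93.
Concatenated (19 bytes): CD A8 C7 A9 E6 92 84 C3 A6 DC 84 F1 B4 9D 82 F2 A8 99 93.

CD A8 C7 A9 E6 92 84 C3 A6 DC 84 F1 B4 9D 82 F2 A8 99 93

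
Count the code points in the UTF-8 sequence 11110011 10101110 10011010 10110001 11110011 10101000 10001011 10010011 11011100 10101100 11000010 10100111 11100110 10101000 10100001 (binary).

Byte at offset 0: 0xF3 = 11110011 → 4-byte char (#1). Advance 4.
Byte at offset 4: 0xF3 = 11110011 → 4-byte char (#2). Advance 4.
Byte at offset 8: 0xDC = 11011100 → 2-byte char (#3). Advance 2.
Byte at offset 10: 0xC2 = 11000010 → 2-byte char (#4). Advance 2.
Byte at offset 12: 0xE6 = 11100110 → 3-byte char (#5). Advance 3.
Reached end at offset 15 after 5 code points.

5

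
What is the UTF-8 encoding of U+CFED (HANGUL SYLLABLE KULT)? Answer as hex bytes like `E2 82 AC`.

EC BF AD

U+CFED = 0xCFED = 53229 decimal. In range U+0800–U+FFFF → 3-byte form: 1110xxxx 10xxxxxx 10xxxxxx.
Binary (16 bits): 1100111111101101.
Split 4+6+6: 1100 | 111111 | 101101.
Byte 1: 11101100 = 0xEC.
Byte 2: 10111111 = 0xBF.
Byte 3: 10101101 = 0xAD.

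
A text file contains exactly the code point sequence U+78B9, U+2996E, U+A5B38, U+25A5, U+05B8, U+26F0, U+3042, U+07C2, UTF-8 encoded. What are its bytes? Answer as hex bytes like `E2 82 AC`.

U+78B9: 3-byte form → E7 A2 B9.
U+2996E: 4-byte form → F0 A9 A5 AE.
U+A5B38: 4-byte form → F2 A5 AC B8.
U+25A5: 3-byte form → E2 96 A5.
U+05B8: 2-byte form → D6 B8.
U+26F0: 3-byte form → E2 9B B0.
U+3042: 3-byte form → E3 81 82.
U+07C2: 2-byte form → DF 82.
Concatenated (24 bytes): E7 A2 B9 F0 A9 A5 AE F2 A5 AC B8 E2 96 A5 D6 B8 E2 9B B0 E3 81 82 DF 82.

E7 A2 B9 F0 A9 A5 AE F2 A5 AC B8 E2 96 A5 D6 B8 E2 9B B0 E3 81 82 DF 82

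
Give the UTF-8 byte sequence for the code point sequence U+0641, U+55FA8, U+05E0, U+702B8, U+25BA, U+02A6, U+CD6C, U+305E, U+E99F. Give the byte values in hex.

D9 81 F1 95 BE A8 D7 A0 F1 B0 8A B8 E2 96 BA CA A6 EC B5 AC E3 81 9E EE A6 9F

U+0641: 2-byte form → D9 81.
U+55FA8: 4-byte form → F1 95 BE A8.
U+05E0: 2-byte form → D7 A0.
U+702B8: 4-byte form → F1 B0 8A B8.
U+25BA: 3-byte form → E2 96 BA.
U+02A6: 2-byte form → CA A6.
U+CD6C: 3-byte form → EC B5 AC.
U+305E: 3-byte form → E3 81 9E.
U+E99F: 3-byte form → EE A6 9F.
Concatenated (26 bytes): D9 81 F1 95 BE A8 D7 A0 F1 B0 8A B8 E2 96 BA CA A6 EC B5 AC E3 81 9E EE A6 9F.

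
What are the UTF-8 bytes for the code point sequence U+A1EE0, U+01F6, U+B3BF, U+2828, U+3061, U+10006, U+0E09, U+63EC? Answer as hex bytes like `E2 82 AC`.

U+A1EE0: 4-byte form → F2 A1 BB A0.
U+01F6: 2-byte form → C7 B6.
U+B3BF: 3-byte form → EB 8E BF.
U+2828: 3-byte form → E2 A0 A8.
U+3061: 3-byte form → E3 81 A1.
U+10006: 4-byte form → F0 90 80 86.
U+0E09: 3-byte form → E0 B8 89.
U+63EC: 3-byte form → E6 8F AC.
Concatenated (25 bytes): F2 A1 BB A0 C7 B6 EB 8E BF E2 A0 A8 E3 81 A1 F0 90 80 86 E0 B8 89 E6 8F AC.

F2 A1 BB A0 C7 B6 EB 8E BF E2 A0 A8 E3 81 A1 F0 90 80 86 E0 B8 89 E6 8F AC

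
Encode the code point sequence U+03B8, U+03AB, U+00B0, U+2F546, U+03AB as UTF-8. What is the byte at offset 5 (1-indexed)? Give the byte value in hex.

1-indexed offset 5 is 0-indexed offset 4.
U+03B8 → 2-byte form CE B8 at offsets 0–1.
U+03AB → 2-byte form CE AB at offsets 2–3.
U+00B0 → 2-byte form C2 B0 at offsets 4–5.
Offset 4 falls in char 3's range; it's byte 1 of C2 B0 = 0xC2.

0xC2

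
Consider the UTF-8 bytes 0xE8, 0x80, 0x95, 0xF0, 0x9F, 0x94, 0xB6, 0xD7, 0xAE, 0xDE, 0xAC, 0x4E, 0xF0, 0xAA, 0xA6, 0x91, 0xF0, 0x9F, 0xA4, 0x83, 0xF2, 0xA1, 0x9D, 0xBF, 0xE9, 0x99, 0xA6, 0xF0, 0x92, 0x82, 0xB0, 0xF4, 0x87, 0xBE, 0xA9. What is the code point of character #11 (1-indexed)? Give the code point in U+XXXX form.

U+107FA9

Offset 0: leading byte 0xE8 = 11101000 → 3-byte char #1 = E8 80 95.
Offset 3: leading byte 0xF0 = 11110000 → 4-byte char #2 = F0 9F 94 B6.
Offset 7: leading byte 0xD7 = 11010111 → 2-byte char #3 = D7 AE.
Offset 9: leading byte 0xDE = 11011110 → 2-byte char #4 = DE AC.
Offset 11: leading byte 0x4E = 01001110 → 1-byte char #5 = 4E.
Offset 12: leading byte 0xF0 = 11110000 → 4-byte char #6 = F0 AA A6 91.
Offset 16: leading byte 0xF0 = 11110000 → 4-byte char #7 = F0 9F A4 83.
Offset 20: leading byte 0xF2 = 11110010 → 4-byte char #8 = F2 A1 9D BF.
Offset 24: leading byte 0xE9 = 11101001 → 3-byte char #9 = E9 99 A6.
Offset 27: leading byte 0xF0 = 11110000 → 4-byte char #10 = F0 92 82 B0.
Offset 31: leading byte 0xF4 = 11110100 → 4-byte char #11 = F4 87 BE A9.
Leading byte 0xF4 = 11110100 matches 11110xxx → 4-byte sequence.
Byte 1: 0xF4 = 11110100, payload 100 (3 bits).
Byte 2: 0x87 = 10000111 (10xxxxxx ✓), payload 000111.
Byte 3: 0xBE = 10111110 (10xxxxxx ✓), payload 111110.
Byte 4: 0xA9 = 10101001 (10xxxxxx ✓), payload 101001.
Concatenate: 100000111111110101001 = 0x107FA9 (21 bits → U+107FA9).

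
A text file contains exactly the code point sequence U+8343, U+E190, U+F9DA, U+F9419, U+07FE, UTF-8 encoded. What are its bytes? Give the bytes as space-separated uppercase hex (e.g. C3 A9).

U+8343: 3-byte form → E8 8D 83.
U+E190: 3-byte form → EE 86 90.
U+F9DA: 3-byte form → EF A7 9A.
U+F9419: 4-byte form → F3 B9 90 99.
U+07FE: 2-byte form → DF BE.
Concatenated (15 bytes): E8 8D 83 EE 86 90 EF A7 9A F3 B9 90 99 DF BE.

E8 8D 83 EE 86 90 EF A7 9A F3 B9 90 99 DF BE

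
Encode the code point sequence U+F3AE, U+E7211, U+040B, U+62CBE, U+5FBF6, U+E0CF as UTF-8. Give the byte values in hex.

U+F3AE: 3-byte form → EF 8E AE.
U+E7211: 4-byte form → F3 A7 88 91.
U+040B: 2-byte form → D0 8B.
U+62CBE: 4-byte form → F1 A2 B2 BE.
U+5FBF6: 4-byte form → F1 9F AF B6.
U+E0CF: 3-byte form → EE 83 8F.
Concatenated (20 bytes): EF 8E AE F3 A7 88 91 D0 8B F1 A2 B2 BE F1 9F AF B6 EE 83 8F.

EF 8E AE F3 A7 88 91 D0 8B F1 A2 B2 BE F1 9F AF B6 EE 83 8F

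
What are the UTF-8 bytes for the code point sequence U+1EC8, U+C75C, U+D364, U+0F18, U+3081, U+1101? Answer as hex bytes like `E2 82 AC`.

U+1EC8: 3-byte form → E1 BB 88.
U+C75C: 3-byte form → EC 9D 9C.
U+D364: 3-byte form → ED 8D A4.
U+0F18: 3-byte form → E0 BC 98.
U+3081: 3-byte form → E3 82 81.
U+1101: 3-byte form → E1 84 81.
Concatenated (18 bytes): E1 BB 88 EC 9D 9C ED 8D A4 E0 BC 98 E3 82 81 E1 84 81.

E1 BB 88 EC 9D 9C ED 8D A4 E0 BC 98 E3 82 81 E1 84 81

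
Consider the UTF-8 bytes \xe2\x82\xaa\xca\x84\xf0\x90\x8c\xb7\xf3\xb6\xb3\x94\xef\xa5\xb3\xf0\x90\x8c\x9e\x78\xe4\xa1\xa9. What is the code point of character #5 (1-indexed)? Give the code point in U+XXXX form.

U+F973

Offset 0: leading byte 0xE2 = 11100010 → 3-byte char #1 = E2 82 AA.
Offset 3: leading byte 0xCA = 11001010 → 2-byte char #2 = CA 84.
Offset 5: leading byte 0xF0 = 11110000 → 4-byte char #3 = F0 90 8C B7.
Offset 9: leading byte 0xF3 = 11110011 → 4-byte char #4 = F3 B6 B3 94.
Offset 13: leading byte 0xEF = 11101111 → 3-byte char #5 = EF A5 B3.
Leading byte 0xEF = 11101111 matches 1110xxxx → 3-byte sequence.
Byte 1: 0xEF = 11101111, payload 1111 (4 bits).
Byte 2: 0xA5 = 10100101 (10xxxxxx ✓), payload 100101.
Byte 3: 0xB3 = 10110011 (10xxxxxx ✓), payload 110011.
Concatenate: 1111100101110011 = 0xF973 (16 bits → U+F973).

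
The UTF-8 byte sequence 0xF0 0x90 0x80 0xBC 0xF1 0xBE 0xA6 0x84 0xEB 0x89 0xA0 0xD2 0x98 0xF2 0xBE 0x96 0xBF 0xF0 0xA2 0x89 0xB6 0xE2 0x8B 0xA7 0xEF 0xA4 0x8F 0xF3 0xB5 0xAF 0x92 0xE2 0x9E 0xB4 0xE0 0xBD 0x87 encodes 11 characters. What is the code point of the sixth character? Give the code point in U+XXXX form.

U+22276

Offset 0: leading byte 0xF0 = 11110000 → 4-byte char #1 = F0 90 80 BC.
Offset 4: leading byte 0xF1 = 11110001 → 4-byte char #2 = F1 BE A6 84.
Offset 8: leading byte 0xEB = 11101011 → 3-byte char #3 = EB 89 A0.
Offset 11: leading byte 0xD2 = 11010010 → 2-byte char #4 = D2 98.
Offset 13: leading byte 0xF2 = 11110010 → 4-byte char #5 = F2 BE 96 BF.
Offset 17: leading byte 0xF0 = 11110000 → 4-byte char #6 = F0 A2 89 B6.
Leading byte 0xF0 = 11110000 matches 11110xxx → 4-byte sequence.
Byte 1: 0xF0 = 11110000, payload 000 (3 bits).
Byte 2: 0xA2 = 10100010 (10xxxxxx ✓), payload 100010.
Byte 3: 0x89 = 10001001 (10xxxxxx ✓), payload 001001.
Byte 4: 0xB6 = 10110110 (10xxxxxx ✓), payload 110110.
Concatenate: 000100010001001110110 = 0x22276 (21 bits → U+22276).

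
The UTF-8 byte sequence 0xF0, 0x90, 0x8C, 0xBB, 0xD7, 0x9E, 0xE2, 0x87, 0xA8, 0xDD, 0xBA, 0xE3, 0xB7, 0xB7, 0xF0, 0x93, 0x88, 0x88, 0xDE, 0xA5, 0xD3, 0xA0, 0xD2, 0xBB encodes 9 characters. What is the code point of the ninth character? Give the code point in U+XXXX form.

Offset 0: leading byte 0xF0 = 11110000 → 4-byte char #1 = F0 90 8C BB.
Offset 4: leading byte 0xD7 = 11010111 → 2-byte char #2 = D7 9E.
Offset 6: leading byte 0xE2 = 11100010 → 3-byte char #3 = E2 87 A8.
Offset 9: leading byte 0xDD = 11011101 → 2-byte char #4 = DD BA.
Offset 11: leading byte 0xE3 = 11100011 → 3-byte char #5 = E3 B7 B7.
Offset 14: leading byte 0xF0 = 11110000 → 4-byte char #6 = F0 93 88 88.
Offset 18: leading byte 0xDE = 11011110 → 2-byte char #7 = DE A5.
Offset 20: leading byte 0xD3 = 11010011 → 2-byte char #8 = D3 A0.
Offset 22: leading byte 0xD2 = 11010010 → 2-byte char #9 = D2 BB.
Leading byte 0xD2 = 11010010 matches 110xxxxx → 2-byte sequence.
Byte 1: 0xD2 = 11010010, payload 10010 (5 bits).
Byte 2: 0xBB = 10111011 (10xxxxxx ✓), payload 111011.
Concatenate: 10010111011 = 0x4BB (11 bits → U+04BB).

U+04BB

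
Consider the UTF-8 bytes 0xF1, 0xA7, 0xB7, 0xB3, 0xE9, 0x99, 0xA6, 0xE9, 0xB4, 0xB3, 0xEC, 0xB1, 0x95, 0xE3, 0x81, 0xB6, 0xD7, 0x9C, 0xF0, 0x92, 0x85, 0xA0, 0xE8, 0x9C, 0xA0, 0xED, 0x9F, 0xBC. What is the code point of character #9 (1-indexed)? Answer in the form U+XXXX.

U+D7FC

Offset 0: leading byte 0xF1 = 11110001 → 4-byte char #1 = F1 A7 B7 B3.
Offset 4: leading byte 0xE9 = 11101001 → 3-byte char #2 = E9 99 A6.
Offset 7: leading byte 0xE9 = 11101001 → 3-byte char #3 = E9 B4 B3.
Offset 10: leading byte 0xEC = 11101100 → 3-byte char #4 = EC B1 95.
Offset 13: leading byte 0xE3 = 11100011 → 3-byte char #5 = E3 81 B6.
Offset 16: leading byte 0xD7 = 11010111 → 2-byte char #6 = D7 9C.
Offset 18: leading byte 0xF0 = 11110000 → 4-byte char #7 = F0 92 85 A0.
Offset 22: leading byte 0xE8 = 11101000 → 3-byte char #8 = E8 9C A0.
Offset 25: leading byte 0xED = 11101101 → 3-byte char #9 = ED 9F BC.
Leading byte 0xED = 11101101 matches 1110xxxx → 3-byte sequence.
Byte 1: 0xED = 11101101, payload 1101 (4 bits).
Byte 2: 0x9F = 10011111 (10xxxxxx ✓), payload 011111.
Byte 3: 0xBC = 10111100 (10xxxxxx ✓), payload 111100.
Concatenate: 1101011111111100 = 0xD7FC (16 bits → U+D7FC).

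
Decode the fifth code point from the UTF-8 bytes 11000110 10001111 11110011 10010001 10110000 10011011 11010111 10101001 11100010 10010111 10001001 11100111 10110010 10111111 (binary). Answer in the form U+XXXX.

U+7CBF

Offset 0: leading byte 0xC6 = 11000110 → 2-byte char #1 = C6 8F.
Offset 2: leading byte 0xF3 = 11110011 → 4-byte char #2 = F3 91 B0 9B.
Offset 6: leading byte 0xD7 = 11010111 → 2-byte char #3 = D7 A9.
Offset 8: leading byte 0xE2 = 11100010 → 3-byte char #4 = E2 97 89.
Offset 11: leading byte 0xE7 = 11100111 → 3-byte char #5 = E7 B2 BF.
Leading byte 0xE7 = 11100111 matches 1110xxxx → 3-byte sequence.
Byte 1: 0xE7 = 11100111, payload 0111 (4 bits).
Byte 2: 0xB2 = 10110010 (10xxxxxx ✓), payload 110010.
Byte 3: 0xBF = 10111111 (10xxxxxx ✓), payload 111111.
Concatenate: 0111110010111111 = 0x7CBF (16 bits → U+7CBF).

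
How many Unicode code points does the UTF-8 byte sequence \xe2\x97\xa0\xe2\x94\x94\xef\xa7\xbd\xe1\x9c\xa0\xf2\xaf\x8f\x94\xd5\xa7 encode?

6

Byte at offset 0: 0xE2 = 11100010 → 3-byte char (#1). Advance 3.
Byte at offset 3: 0xE2 = 11100010 → 3-byte char (#2). Advance 3.
Byte at offset 6: 0xEF = 11101111 → 3-byte char (#3). Advance 3.
Byte at offset 9: 0xE1 = 11100001 → 3-byte char (#4). Advance 3.
Byte at offset 12: 0xF2 = 11110010 → 4-byte char (#5). Advance 4.
Byte at offset 16: 0xD5 = 11010101 → 2-byte char (#6). Advance 2.
Reached end at offset 18 after 6 code points.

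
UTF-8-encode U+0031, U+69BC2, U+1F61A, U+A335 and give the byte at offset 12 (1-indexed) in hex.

1-indexed offset 12 is 0-indexed offset 11.
U+0031 → 1-byte form 31 at offsets 0–0.
U+69BC2 → 4-byte form F1 A9 AF 82 at offsets 1–4.
U+1F61A → 4-byte form F0 9F 98 9A at offsets 5–8.
U+A335 → 3-byte form EA 8C B5 at offsets 9–11.
Offset 11 falls in char 4's range; it's byte 3 of EA 8C B5 = 0xB5.

0xB5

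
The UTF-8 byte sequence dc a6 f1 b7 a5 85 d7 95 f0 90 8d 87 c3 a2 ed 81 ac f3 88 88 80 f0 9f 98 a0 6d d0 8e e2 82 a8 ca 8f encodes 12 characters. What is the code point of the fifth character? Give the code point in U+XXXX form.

Offset 0: leading byte 0xDC = 11011100 → 2-byte char #1 = DC A6.
Offset 2: leading byte 0xF1 = 11110001 → 4-byte char #2 = F1 B7 A5 85.
Offset 6: leading byte 0xD7 = 11010111 → 2-byte char #3 = D7 95.
Offset 8: leading byte 0xF0 = 11110000 → 4-byte char #4 = F0 90 8D 87.
Offset 12: leading byte 0xC3 = 11000011 → 2-byte char #5 = C3 A2.
Leading byte 0xC3 = 11000011 matches 110xxxxx → 2-byte sequence.
Byte 1: 0xC3 = 11000011, payload 00011 (5 bits).
Byte 2: 0xA2 = 10100010 (10xxxxxx ✓), payload 100010.
Concatenate: 00011100010 = 0xE2 (11 bits → U+00E2).

U+00E2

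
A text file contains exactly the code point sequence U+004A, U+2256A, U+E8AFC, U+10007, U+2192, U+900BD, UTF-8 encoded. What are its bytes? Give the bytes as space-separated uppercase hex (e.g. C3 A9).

4A F0 A2 95 AA F3 A8 AB BC F0 90 80 87 E2 86 92 F2 90 82 BD

U+004A: 1-byte form → 4A.
U+2256A: 4-byte form → F0 A2 95 AA.
U+E8AFC: 4-byte form → F3 A8 AB BC.
U+10007: 4-byte form → F0 90 80 87.
U+2192: 3-byte form → E2 86 92.
U+900BD: 4-byte form → F2 90 82 BD.
Concatenated (20 bytes): 4A F0 A2 95 AA F3 A8 AB BC F0 90 80 87 E2 86 92 F2 90 82 BD.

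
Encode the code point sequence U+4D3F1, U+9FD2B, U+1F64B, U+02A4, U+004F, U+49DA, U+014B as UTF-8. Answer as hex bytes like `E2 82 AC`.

F1 8D 8F B1 F2 9F B4 AB F0 9F 99 8B CA A4 4F E4 A7 9A C5 8B

U+4D3F1: 4-byte form → F1 8D 8F B1.
U+9FD2B: 4-byte form → F2 9F B4 AB.
U+1F64B: 4-byte form → F0 9F 99 8B.
U+02A4: 2-byte form → CA A4.
U+004F: 1-byte form → 4F.
U+49DA: 3-byte form → E4 A7 9A.
U+014B: 2-byte form → C5 8B.
Concatenated (20 bytes): F1 8D 8F B1 F2 9F B4 AB F0 9F 99 8B CA A4 4F E4 A7 9A C5 8B.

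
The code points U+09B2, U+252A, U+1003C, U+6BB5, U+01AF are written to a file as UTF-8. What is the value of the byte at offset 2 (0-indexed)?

U+09B2 → 3-byte form E0 A6 B2 at offsets 0–2.
Offset 2 falls in char 1's range; it's byte 3 of E0 A6 B2 = 0xB2.

0xB2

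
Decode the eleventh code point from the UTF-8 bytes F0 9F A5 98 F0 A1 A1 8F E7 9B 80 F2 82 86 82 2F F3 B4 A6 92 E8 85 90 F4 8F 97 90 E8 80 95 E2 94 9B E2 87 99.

U+21D9

Offset 0: leading byte 0xF0 = 11110000 → 4-byte char #1 = F0 9F A5 98.
Offset 4: leading byte 0xF0 = 11110000 → 4-byte char #2 = F0 A1 A1 8F.
Offset 8: leading byte 0xE7 = 11100111 → 3-byte char #3 = E7 9B 80.
Offset 11: leading byte 0xF2 = 11110010 → 4-byte char #4 = F2 82 86 82.
Offset 15: leading byte 0x2F = 00101111 → 1-byte char #5 = 2F.
Offset 16: leading byte 0xF3 = 11110011 → 4-byte char #6 = F3 B4 A6 92.
Offset 20: leading byte 0xE8 = 11101000 → 3-byte char #7 = E8 85 90.
Offset 23: leading byte 0xF4 = 11110100 → 4-byte char #8 = F4 8F 97 90.
Offset 27: leading byte 0xE8 = 11101000 → 3-byte char #9 = E8 80 95.
Offset 30: leading byte 0xE2 = 11100010 → 3-byte char #10 = E2 94 9B.
Offset 33: leading byte 0xE2 = 11100010 → 3-byte char #11 = E2 87 99.
Leading byte 0xE2 = 11100010 matches 1110xxxx → 3-byte sequence.
Byte 1: 0xE2 = 11100010, payload 0010 (4 bits).
Byte 2: 0x87 = 10000111 (10xxxxxx ✓), payload 000111.
Byte 3: 0x99 = 10011001 (10xxxxxx ✓), payload 011001.
Concatenate: 0010000111011001 = 0x21D9 (16 bits → U+21D9).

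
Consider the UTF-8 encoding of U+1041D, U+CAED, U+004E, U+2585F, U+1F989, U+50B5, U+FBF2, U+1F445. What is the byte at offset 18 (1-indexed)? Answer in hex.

0x82

1-indexed offset 18 is 0-indexed offset 17.
U+1041D → 4-byte form F0 90 90 9D at offsets 0–3.
U+CAED → 3-byte form EC AB AD at offsets 4–6.
U+004E → 1-byte form 4E at offsets 7–7.
U+2585F → 4-byte form F0 A5 A1 9F at offsets 8–11.
U+1F989 → 4-byte form F0 9F A6 89 at offsets 12–15.
U+50B5 → 3-byte form E5 82 B5 at offsets 16–18.
Offset 17 falls in char 6's range; it's byte 2 of E5 82 B5 = 0x82.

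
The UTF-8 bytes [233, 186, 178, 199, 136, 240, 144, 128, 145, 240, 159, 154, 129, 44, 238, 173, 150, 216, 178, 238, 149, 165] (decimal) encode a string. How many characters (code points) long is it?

8

Byte at offset 0: 0xE9 = 11101001 → 3-byte char (#1). Advance 3.
Byte at offset 3: 0xC7 = 11000111 → 2-byte char (#2). Advance 2.
Byte at offset 5: 0xF0 = 11110000 → 4-byte char (#3). Advance 4.
Byte at offset 9: 0xF0 = 11110000 → 4-byte char (#4). Advance 4.
Byte at offset 13: 0x2C = 00101100 → 1-byte char (#5). Advance 1.
Byte at offset 14: 0xEE = 11101110 → 3-byte char (#6). Advance 3.
Byte at offset 17: 0xD8 = 11011000 → 2-byte char (#7). Advance 2.
Byte at offset 19: 0xEE = 11101110 → 3-byte char (#8). Advance 3.
Reached end at offset 22 after 8 code points.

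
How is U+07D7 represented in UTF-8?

U+07D7 = 0x7D7 = 2007 decimal. In range U+0080–U+07FF → 2-byte form: 110xxxxx 10xxxxxx.
Binary (11 bits): 11111010111.
Split 5+6: 11111 | 010111.
Byte 1: 11011111 = 0xDF.
Byte 2: 10010111 = 0x97.

DF 97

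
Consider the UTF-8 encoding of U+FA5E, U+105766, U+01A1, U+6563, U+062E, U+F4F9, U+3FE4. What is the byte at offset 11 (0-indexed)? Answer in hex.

U+FA5E → 3-byte form EF A9 9E at offsets 0–2.
U+105766 → 4-byte form F4 85 9D A6 at offsets 3–6.
U+01A1 → 2-byte form C6 A1 at offsets 7–8.
U+6563 → 3-byte form E6 95 A3 at offsets 9–11.
Offset 11 falls in char 4's range; it's byte 3 of E6 95 A3 = 0xA3.

0xA3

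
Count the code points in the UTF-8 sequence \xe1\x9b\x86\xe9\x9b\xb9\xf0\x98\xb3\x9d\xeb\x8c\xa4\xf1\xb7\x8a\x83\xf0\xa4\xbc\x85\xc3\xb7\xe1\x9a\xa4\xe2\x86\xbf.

9

Byte at offset 0: 0xE1 = 11100001 → 3-byte char (#1). Advance 3.
Byte at offset 3: 0xE9 = 11101001 → 3-byte char (#2). Advance 3.
Byte at offset 6: 0xF0 = 11110000 → 4-byte char (#3). Advance 4.
Byte at offset 10: 0xEB = 11101011 → 3-byte char (#4). Advance 3.
Byte at offset 13: 0xF1 = 11110001 → 4-byte char (#5). Advance 4.
Byte at offset 17: 0xF0 = 11110000 → 4-byte char (#6). Advance 4.
Byte at offset 21: 0xC3 = 11000011 → 2-byte char (#7). Advance 2.
Byte at offset 23: 0xE1 = 11100001 → 3-byte char (#8). Advance 3.
Byte at offset 26: 0xE2 = 11100010 → 3-byte char (#9). Advance 3.
Reached end at offset 29 after 9 code points.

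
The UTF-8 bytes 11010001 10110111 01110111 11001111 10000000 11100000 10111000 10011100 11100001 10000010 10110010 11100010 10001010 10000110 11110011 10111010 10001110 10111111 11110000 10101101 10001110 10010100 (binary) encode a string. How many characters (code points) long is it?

Byte at offset 0: 0xD1 = 11010001 → 2-byte char (#1). Advance 2.
Byte at offset 2: 0x77 = 01110111 → 1-byte char (#2). Advance 1.
Byte at offset 3: 0xCF = 11001111 → 2-byte char (#3). Advance 2.
Byte at offset 5: 0xE0 = 11100000 → 3-byte char (#4). Advance 3.
Byte at offset 8: 0xE1 = 11100001 → 3-byte char (#5). Advance 3.
Byte at offset 11: 0xE2 = 11100010 → 3-byte char (#6). Advance 3.
Byte at offset 14: 0xF3 = 11110011 → 4-byte char (#7). Advance 4.
Byte at offset 18: 0xF0 = 11110000 → 4-byte char (#8). Advance 4.
Reached end at offset 22 after 8 code points.

8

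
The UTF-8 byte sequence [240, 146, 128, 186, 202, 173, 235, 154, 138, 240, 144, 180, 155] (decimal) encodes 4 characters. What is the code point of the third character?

U+B68A

Offset 0: leading byte 0xF0 = 11110000 → 4-byte char #1 = F0 92 80 BA.
Offset 4: leading byte 0xCA = 11001010 → 2-byte char #2 = CA AD.
Offset 6: leading byte 0xEB = 11101011 → 3-byte char #3 = EB 9A 8A.
Leading byte 0xEB = 11101011 matches 1110xxxx → 3-byte sequence.
Byte 1: 0xEB = 11101011, payload 1011 (4 bits).
Byte 2: 0x9A = 10011010 (10xxxxxx ✓), payload 011010.
Byte 3: 0x8A = 10001010 (10xxxxxx ✓), payload 001010.
Concatenate: 1011011010001010 = 0xB68A (16 bits → U+B68A).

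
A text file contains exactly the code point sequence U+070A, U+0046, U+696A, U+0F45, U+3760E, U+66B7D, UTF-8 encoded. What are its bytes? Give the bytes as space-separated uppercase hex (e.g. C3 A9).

DC 8A 46 E6 A5 AA E0 BD 85 F0 B7 98 8E F1 A6 AD BD

U+070A: 2-byte form → DC 8A.
U+0046: 1-byte form → 46.
U+696A: 3-byte form → E6 A5 AA.
U+0F45: 3-byte form → E0 BD 85.
U+3760E: 4-byte form → F0 B7 98 8E.
U+66B7D: 4-byte form → F1 A6 AD BD.
Concatenated (17 bytes): DC 8A 46 E6 A5 AA E0 BD 85 F0 B7 98 8E F1 A6 AD BD.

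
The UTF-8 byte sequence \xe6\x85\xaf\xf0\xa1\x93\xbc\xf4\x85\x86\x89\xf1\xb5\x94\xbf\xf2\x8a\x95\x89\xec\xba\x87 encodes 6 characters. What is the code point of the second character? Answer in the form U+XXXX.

Offset 0: leading byte 0xE6 = 11100110 → 3-byte char #1 = E6 85 AF.
Offset 3: leading byte 0xF0 = 11110000 → 4-byte char #2 = F0 A1 93 BC.
Leading byte 0xF0 = 11110000 matches 11110xxx → 4-byte sequence.
Byte 1: 0xF0 = 11110000, payload 000 (3 bits).
Byte 2: 0xA1 = 10100001 (10xxxxxx ✓), payload 100001.
Byte 3: 0x93 = 10010011 (10xxxxxx ✓), payload 010011.
Byte 4: 0xBC = 10111100 (10xxxxxx ✓), payload 111100.
Concatenate: 000100001010011111100 = 0x214FC (21 bits → U+214FC).

U+214FC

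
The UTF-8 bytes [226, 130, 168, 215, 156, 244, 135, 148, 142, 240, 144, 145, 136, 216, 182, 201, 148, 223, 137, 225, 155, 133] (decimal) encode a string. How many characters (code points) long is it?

8

Byte at offset 0: 0xE2 = 11100010 → 3-byte char (#1). Advance 3.
Byte at offset 3: 0xD7 = 11010111 → 2-byte char (#2). Advance 2.
Byte at offset 5: 0xF4 = 11110100 → 4-byte char (#3). Advance 4.
Byte at offset 9: 0xF0 = 11110000 → 4-byte char (#4). Advance 4.
Byte at offset 13: 0xD8 = 11011000 → 2-byte char (#5). Advance 2.
Byte at offset 15: 0xC9 = 11001001 → 2-byte char (#6). Advance 2.
Byte at offset 17: 0xDF = 11011111 → 2-byte char (#7). Advance 2.
Byte at offset 19: 0xE1 = 11100001 → 3-byte char (#8). Advance 3.
Reached end at offset 22 after 8 code points.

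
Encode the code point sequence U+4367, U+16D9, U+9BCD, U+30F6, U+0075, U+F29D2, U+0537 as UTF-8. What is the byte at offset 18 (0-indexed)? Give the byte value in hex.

0xB7

U+4367 → 3-byte form E4 8D A7 at offsets 0–2.
U+16D9 → 3-byte form E1 9B 99 at offsets 3–5.
U+9BCD → 3-byte form E9 AF 8D at offsets 6–8.
U+30F6 → 3-byte form E3 83 B6 at offsets 9–11.
U+0075 → 1-byte form 75 at offsets 12–12.
U+F29D2 → 4-byte form F3 B2 A7 92 at offsets 13–16.
U+0537 → 2-byte form D4 B7 at offsets 17–18.
Offset 18 falls in char 7's range; it's byte 2 of D4 B7 = 0xB7.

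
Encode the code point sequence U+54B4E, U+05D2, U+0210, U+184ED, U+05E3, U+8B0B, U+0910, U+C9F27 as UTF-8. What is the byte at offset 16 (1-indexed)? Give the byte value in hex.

0xAC

1-indexed offset 16 is 0-indexed offset 15.
U+54B4E → 4-byte form F1 94 AD 8E at offsets 0–3.
U+05D2 → 2-byte form D7 92 at offsets 4–5.
U+0210 → 2-byte form C8 90 at offsets 6–7.
U+184ED → 4-byte form F0 98 93 AD at offsets 8–11.
U+05E3 → 2-byte form D7 A3 at offsets 12–13.
U+8B0B → 3-byte form E8 AC 8B at offsets 14–16.
Offset 15 falls in char 6's range; it's byte 2 of E8 AC 8B = 0xAC.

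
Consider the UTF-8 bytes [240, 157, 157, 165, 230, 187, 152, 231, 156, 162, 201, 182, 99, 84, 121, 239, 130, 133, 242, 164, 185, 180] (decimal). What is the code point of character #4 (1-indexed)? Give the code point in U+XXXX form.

U+0276

Offset 0: leading byte 0xF0 = 11110000 → 4-byte char #1 = F0 9D 9D A5.
Offset 4: leading byte 0xE6 = 11100110 → 3-byte char #2 = E6 BB 98.
Offset 7: leading byte 0xE7 = 11100111 → 3-byte char #3 = E7 9C A2.
Offset 10: leading byte 0xC9 = 11001001 → 2-byte char #4 = C9 B6.
Leading byte 0xC9 = 11001001 matches 110xxxxx → 2-byte sequence.
Byte 1: 0xC9 = 11001001, payload 01001 (5 bits).
Byte 2: 0xB6 = 10110110 (10xxxxxx ✓), payload 110110.
Concatenate: 01001110110 = 0x276 (11 bits → U+0276).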